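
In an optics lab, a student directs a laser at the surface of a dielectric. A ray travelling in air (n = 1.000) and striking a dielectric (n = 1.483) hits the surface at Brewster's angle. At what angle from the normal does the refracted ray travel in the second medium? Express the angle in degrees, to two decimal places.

θ_t ≈ 33.99°

θ_B = arctan(n₂/n₁) = arctan(1.483/1.000) = 56.01°.
The refracted ray is perpendicular to the reflected ray, so θ_t = 90° − θ_B = 33.99°.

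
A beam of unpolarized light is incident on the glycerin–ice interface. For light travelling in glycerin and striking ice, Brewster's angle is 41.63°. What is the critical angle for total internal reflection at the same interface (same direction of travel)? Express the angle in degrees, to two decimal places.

θ_c ≈ 62.72°

From Brewster, n₂/n₁ = tan θ_B = tan 41.63° = 0.8888.
Then sin θ_c = n₂/n₁ = 0.8888, so θ_c = arcsin 0.8888 = 62.72°.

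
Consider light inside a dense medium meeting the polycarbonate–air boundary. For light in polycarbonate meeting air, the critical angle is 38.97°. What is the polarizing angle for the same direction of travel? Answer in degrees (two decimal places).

sin θ_c = n₂/n₁, so n₂/n₁ = sin 38.97° = 0.6289.
Brewster: tan θ_B = n₂/n₁ = 0.6289.
θ_B = arctan(0.6289) = 32.17°.

θ_B ≈ 32.17°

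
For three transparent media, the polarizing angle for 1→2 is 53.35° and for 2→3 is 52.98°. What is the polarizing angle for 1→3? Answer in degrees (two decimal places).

n₂/n₁ = tan 53.35° = 1.3440 and n₃/n₂ = tan 52.98° = 1.3261.
So n₃/n₁ = (n₂/n₁)(n₃/n₂) = 1.3440 × 1.3261 = 1.7823.
θ_B(1→3) = arctan(1.7823) = 60.70°.

θ_B ≈ 60.70°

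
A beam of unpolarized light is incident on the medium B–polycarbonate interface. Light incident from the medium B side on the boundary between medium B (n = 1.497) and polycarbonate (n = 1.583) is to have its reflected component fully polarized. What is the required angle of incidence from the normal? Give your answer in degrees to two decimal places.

θ_B ≈ 46.60°

At Brewster's angle the reflected and refracted rays are perpendicular, which with Snell's law gives tan θ_B = n₂/n₁.
tan θ_B = n₂/n₁ = 1.583/1.497 = 1.0574.
θ_B = arctan(1.0574) = 46.60°.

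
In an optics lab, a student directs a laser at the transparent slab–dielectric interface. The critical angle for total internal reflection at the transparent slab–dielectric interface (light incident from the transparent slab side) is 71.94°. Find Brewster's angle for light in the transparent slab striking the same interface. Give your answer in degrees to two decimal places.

θ_B ≈ 43.55°

n₂/n₁ = sin θ_c = sin 71.94° = 0.9507.
tan θ_B equals the same ratio, so θ_B = arctan(0.9507) = 43.55°.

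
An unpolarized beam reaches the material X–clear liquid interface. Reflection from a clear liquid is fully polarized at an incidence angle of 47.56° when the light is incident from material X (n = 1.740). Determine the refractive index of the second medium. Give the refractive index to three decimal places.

n ≈ 1.903

At the Brewster angle, tan θ_B = n₂/n₁ with n₁ on the incident side (material X) and n₂ on the transmitted side (a clear liquid).
n₂ = n₁ tan θ_B = 1.740 × tan 47.56° = 1.903.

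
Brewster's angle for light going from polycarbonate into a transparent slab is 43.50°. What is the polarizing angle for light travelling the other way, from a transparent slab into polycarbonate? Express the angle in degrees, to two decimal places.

Reversing the direction swaps n₁ and n₂, so tan θ_B' = 1/tan θ_B and θ_B' = 90° − θ_B.
Hence θ_B' = 90° − 43.50° = 46.50°.

θ_B' ≈ 46.50°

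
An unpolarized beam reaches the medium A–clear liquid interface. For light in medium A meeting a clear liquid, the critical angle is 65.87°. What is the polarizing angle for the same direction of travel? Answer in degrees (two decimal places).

At the critical angle sin θ_c = n₂/n₁, giving n₂/n₁ = sin 65.87° = 0.9126.
Then tan θ_B = n₂/n₁ = 0.9126, so θ_B = arctan 0.9126 = 42.38°.

θ_B ≈ 42.38°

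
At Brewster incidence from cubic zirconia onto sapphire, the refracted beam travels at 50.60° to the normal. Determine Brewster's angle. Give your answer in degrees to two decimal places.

Since the reflected and refracted rays are at right angles at the polarizing angle, θ_B + θ_t = 90°.
So θ_B = 90° − θ_t = 90° − 50.60° = 39.40°.

θ_B ≈ 39.40°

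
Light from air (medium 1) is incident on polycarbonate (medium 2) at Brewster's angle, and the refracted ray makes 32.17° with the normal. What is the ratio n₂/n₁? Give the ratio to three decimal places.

n₂/n₁ ≈ 1.590

At Brewster incidence θ_B = 90° − θ_t = 90° − 32.17° = 57.83°.
Then n₂/n₁ = tan θ_B = tan 57.83° = 1.590.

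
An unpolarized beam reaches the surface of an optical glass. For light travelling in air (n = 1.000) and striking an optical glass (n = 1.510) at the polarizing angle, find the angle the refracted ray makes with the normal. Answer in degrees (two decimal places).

θ_B = arctan(n₂/n₁) = arctan(1.510/1.000) = 56.49°.
The refracted ray is perpendicular to the reflected ray, so θ_t = 90° − θ_B = 33.51°.

θ_t ≈ 33.51°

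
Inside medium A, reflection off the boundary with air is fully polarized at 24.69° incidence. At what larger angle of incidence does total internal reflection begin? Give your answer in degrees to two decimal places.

n₂/n₁ = tan 24.69° = 0.4597; the critical angle satisfies sin θ_c = n₂/n₁.
θ_c = arcsin(0.4597) = 27.37°.

θ_c ≈ 27.37°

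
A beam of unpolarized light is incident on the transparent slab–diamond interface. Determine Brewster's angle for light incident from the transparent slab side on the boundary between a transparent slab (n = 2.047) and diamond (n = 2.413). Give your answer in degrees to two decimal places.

θ_B ≈ 49.69°

Here n₂/n₁ = 2.413/2.047 = 1.1788, and Brewster's law gives tan θ_B = n₂/n₁.
θ_B = arctan(1.1788) = 49.69°.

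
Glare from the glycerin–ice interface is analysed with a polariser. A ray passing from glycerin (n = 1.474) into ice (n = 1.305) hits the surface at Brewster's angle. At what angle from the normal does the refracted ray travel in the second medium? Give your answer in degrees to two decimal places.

θ_t ≈ 48.48°

θ_B = arctan(n₂/n₁) = arctan(1.305/1.474) = 41.52°.
Since θ_B + θ_t = 90° at Brewster incidence, θ_t = 90° − 41.52° = 48.48°.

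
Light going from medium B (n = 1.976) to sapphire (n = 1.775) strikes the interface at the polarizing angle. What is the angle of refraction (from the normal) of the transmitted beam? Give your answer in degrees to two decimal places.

θ_t ≈ 48.07°

tan θ_B = n₂/n₁ = 1.775/1.976 = 0.8983, so θ_B = 41.93°.
At Brewster's angle the reflected and refracted rays are perpendicular, so θ_t = 90° − θ_B = 90° − 41.93° = 48.07°.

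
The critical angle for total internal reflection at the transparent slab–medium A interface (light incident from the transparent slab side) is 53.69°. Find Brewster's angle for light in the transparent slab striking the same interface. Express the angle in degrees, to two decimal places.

sin θ_c = n₂/n₁, so n₂/n₁ = sin 53.69° = 0.8058.
Brewster: tan θ_B = n₂/n₁ = 0.8058.
θ_B = arctan(0.8058) = 38.86°.

θ_B ≈ 38.86°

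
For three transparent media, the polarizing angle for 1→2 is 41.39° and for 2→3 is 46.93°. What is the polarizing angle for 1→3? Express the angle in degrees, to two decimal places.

Each Brewster angle gives a ratio: n₂/n₁ = tan 41.39° = 0.8813, n₃/n₂ = tan 46.93° = 1.0697.
Multiplying, n₃/n₁ = 0.8813 × 1.0697 = 0.9428, and θ_B(1→3) = arctan 0.9428 = 43.31°.

θ_B ≈ 43.31°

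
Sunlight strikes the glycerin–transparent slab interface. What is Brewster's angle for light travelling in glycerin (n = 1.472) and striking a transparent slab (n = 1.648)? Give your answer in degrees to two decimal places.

θ_B ≈ 48.23°

tan θ_B = n₂/n₁ = 1.648/1.472 = 1.1196. Taking the arctangent, θ_B = 48.23°.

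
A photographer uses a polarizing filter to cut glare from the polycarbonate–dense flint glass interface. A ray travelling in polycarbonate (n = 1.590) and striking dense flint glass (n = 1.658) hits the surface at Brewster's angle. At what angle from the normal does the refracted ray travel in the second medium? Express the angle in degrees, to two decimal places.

θ_t ≈ 43.80°

First find Brewster's angle: tan θ_B = 1.658/1.590 = 1.0428, giving θ_B = 46.20°.
Since θ_B + θ_t = 90° at Brewster incidence, θ_t = 90° − 46.20° = 43.80°.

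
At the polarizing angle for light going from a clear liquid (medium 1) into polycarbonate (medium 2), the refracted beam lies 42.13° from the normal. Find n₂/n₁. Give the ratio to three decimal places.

n₂/n₁ ≈ 1.106

At Brewster incidence θ_B = 90° − θ_t = 90° − 42.13° = 47.87°.
tan θ_B = n₂/n₁, so n₂/n₁ = tan 47.87° = 1.106.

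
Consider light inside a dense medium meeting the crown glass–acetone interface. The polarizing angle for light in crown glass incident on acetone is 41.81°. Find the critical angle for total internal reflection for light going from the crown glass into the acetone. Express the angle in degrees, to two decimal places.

tan θ_B = n₂/n₁ = tan 41.81° = 0.8944.
Total internal reflection: sin θ_c = n₂/n₁ = 0.8944.
θ_c = arcsin(0.8944) = 63.43°.

θ_c ≈ 63.43°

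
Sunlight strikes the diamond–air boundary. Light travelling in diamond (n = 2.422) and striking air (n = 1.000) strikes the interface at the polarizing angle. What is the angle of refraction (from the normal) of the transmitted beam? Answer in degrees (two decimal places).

First find Brewster's angle: tan θ_B = 1.000/2.422 = 0.4129, giving θ_B = 22.43°.
At Brewster's angle the reflected and refracted rays are perpendicular, so θ_t = 90° − θ_B = 90° − 22.43° = 67.57°.

θ_t ≈ 67.57°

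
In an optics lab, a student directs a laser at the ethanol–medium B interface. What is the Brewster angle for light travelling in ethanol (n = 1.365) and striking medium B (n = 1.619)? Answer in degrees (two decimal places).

The reflected p-component vanishes when tan θ_B = n₂/n₁.
tan θ_B = n₂/n₁ = 1.619/1.365 = 1.1861.
θ_B = arctan(1.1861) = 49.87°.

θ_B ≈ 49.87°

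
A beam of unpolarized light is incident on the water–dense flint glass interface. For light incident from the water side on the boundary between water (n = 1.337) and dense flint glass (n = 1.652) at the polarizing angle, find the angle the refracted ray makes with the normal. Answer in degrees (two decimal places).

θ_t ≈ 38.98°

θ_B = arctan(n₂/n₁) = arctan(1.652/1.337) = 51.02°.
At Brewster's angle the reflected and refracted rays are perpendicular, so θ_t = 90° − θ_B = 90° − 51.02° = 38.98°.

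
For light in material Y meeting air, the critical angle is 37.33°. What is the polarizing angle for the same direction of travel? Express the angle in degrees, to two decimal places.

At the critical angle sin θ_c = n₂/n₁, giving n₂/n₁ = sin 37.33° = 0.6064.
Then tan θ_B = n₂/n₁ = 0.6064, so θ_B = arctan 0.6064 = 31.23°.

θ_B ≈ 31.23°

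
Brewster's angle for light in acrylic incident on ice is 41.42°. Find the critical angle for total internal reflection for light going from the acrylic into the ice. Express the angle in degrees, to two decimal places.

From Brewster, n₂/n₁ = tan θ_B = tan 41.42° = 0.8822.
Then sin θ_c = n₂/n₁ = 0.8822, so θ_c = arcsin 0.8822 = 61.91°.

θ_c ≈ 61.91°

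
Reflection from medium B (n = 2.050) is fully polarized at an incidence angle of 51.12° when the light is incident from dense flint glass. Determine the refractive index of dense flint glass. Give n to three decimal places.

At Brewster's angle, tan θ_B = n₂/n₁ with n₁ on the incident side (dense flint glass) and n₂ on the transmitted side (medium B).
n₁ = n₂ / tan θ_B = 2.050 / tan 51.12° = 1.653.

n ≈ 1.653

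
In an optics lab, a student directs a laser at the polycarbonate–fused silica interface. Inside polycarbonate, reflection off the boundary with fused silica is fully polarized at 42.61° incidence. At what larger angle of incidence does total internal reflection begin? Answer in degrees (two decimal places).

θ_c ≈ 66.91°

From Brewster, n₂/n₁ = tan θ_B = tan 42.61° = 0.9199.
Then sin θ_c = n₂/n₁ = 0.9199, so θ_c = arcsin 0.9199 = 66.91°.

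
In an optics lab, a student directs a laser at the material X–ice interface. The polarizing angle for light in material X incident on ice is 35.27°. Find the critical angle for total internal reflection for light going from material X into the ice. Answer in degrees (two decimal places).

θ_c ≈ 45.01°

From Brewster, n₂/n₁ = tan θ_B = tan 35.27° = 0.7073.
Then sin θ_c = n₂/n₁ = 0.7073, so θ_c = arcsin 0.7073 = 45.01°.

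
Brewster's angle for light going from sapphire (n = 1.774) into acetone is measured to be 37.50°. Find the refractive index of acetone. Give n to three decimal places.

n ≈ 1.361

Full polarization of the reflected beam means tan θ_B = n₂/n₁, where n₁ is the incident medium (sapphire).
n₂ = n₁ tan θ_B = 1.774 × tan 37.50° = 1.361.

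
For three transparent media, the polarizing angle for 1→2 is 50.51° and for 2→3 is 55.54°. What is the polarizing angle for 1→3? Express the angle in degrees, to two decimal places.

Each Brewster angle gives a ratio: n₂/n₁ = tan 50.51° = 1.2135, n₃/n₂ = tan 55.54° = 1.4572.
n₃/n₁ = 1.7683. Then tan θ_B(1→3) = n₃/n₁, so θ_B(1→3) = arctan(1.7683) = 60.51°.

θ_B ≈ 60.51°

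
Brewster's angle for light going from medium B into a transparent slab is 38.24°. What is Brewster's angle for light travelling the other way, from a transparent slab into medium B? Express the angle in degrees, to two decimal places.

θ_B' ≈ 51.76°

The two Brewster angles are complementary: θ_B' = 90° − θ_B = 90° − 38.24° = 51.76°.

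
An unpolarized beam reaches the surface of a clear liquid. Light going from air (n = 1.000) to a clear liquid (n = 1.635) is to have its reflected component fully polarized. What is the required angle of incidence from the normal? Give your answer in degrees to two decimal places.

θ_B ≈ 58.55°

Here n₂/n₁ = 1.635/1.000 = 1.6350, and Brewster's law gives tan θ_B = n₂/n₁. Taking the arctangent, θ_B = 58.55°.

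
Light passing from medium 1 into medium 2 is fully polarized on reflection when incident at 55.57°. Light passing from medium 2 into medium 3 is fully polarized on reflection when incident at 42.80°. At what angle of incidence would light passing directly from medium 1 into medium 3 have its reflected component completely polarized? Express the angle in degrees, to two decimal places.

n₂/n₁ = tan 55.57° = 1.4588 and n₃/n₂ = tan 42.80° = 0.9260.
n₃/n₁ = 1.3509. Then tan θ_B(1→3) = n₃/n₁, so θ_B(1→3) = arctan(1.3509) = 53.49°.

θ_B ≈ 53.49°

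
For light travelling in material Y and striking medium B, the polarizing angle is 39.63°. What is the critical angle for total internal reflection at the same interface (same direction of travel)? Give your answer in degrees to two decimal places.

From Brewster, n₂/n₁ = tan θ_B = tan 39.63° = 0.8282.
Then sin θ_c = n₂/n₁ = 0.8282, so θ_c = arcsin 0.8282 = 55.91°.

θ_c ≈ 55.91°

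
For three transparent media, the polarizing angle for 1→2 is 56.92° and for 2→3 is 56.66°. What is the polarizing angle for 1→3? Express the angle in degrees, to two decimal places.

Each Brewster angle gives a ratio: n₂/n₁ = tan 56.92° = 1.5352, n₃/n₂ = tan 56.66° = 1.5200.
n₃/n₁ = 2.3335. Then tan θ_B(1→3) = n₃/n₁, so θ_B(1→3) = arctan(2.3335) = 66.80°.

θ_B ≈ 66.80°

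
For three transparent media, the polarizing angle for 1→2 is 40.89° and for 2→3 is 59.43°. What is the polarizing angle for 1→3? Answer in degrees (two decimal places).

θ_B ≈ 55.70°

Each Brewster angle gives a ratio: n₂/n₁ = tan 40.89° = 0.8659, n₃/n₂ = tan 59.43° = 1.6929.
Multiplying, n₃/n₁ = 0.8659 × 1.6929 = 1.4659, and θ_B(1→3) = arctan 1.4659 = 55.70°.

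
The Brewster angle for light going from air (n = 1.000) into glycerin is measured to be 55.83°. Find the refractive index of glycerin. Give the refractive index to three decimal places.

At the Brewster angle, tan θ_B = n₂/n₁ with n₁ on the incident side (air) and n₂ on the transmitted side (glycerin).
n₂ = n₁ tan θ_B = 1.000 × tan 55.83° = 1.473.

n ≈ 1.473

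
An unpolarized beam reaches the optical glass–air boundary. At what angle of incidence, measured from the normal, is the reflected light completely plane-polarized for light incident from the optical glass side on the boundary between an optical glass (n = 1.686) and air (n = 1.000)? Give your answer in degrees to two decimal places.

At Brewster's angle the reflected and refracted rays are perpendicular, which with Snell's law gives tan θ_B = n₂/n₁.
tan θ_B = n₂/n₁ = 1.000/1.686 = 0.5931.
So θ_B = arctan 0.5931 = 30.67°.

θ_B ≈ 30.67°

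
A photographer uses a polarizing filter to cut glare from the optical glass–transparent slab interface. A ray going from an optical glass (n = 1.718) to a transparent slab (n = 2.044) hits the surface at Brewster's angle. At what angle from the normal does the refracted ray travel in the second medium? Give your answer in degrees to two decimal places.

First find Brewster's angle: tan θ_B = 2.044/1.718 = 1.1898, giving θ_B = 49.95°.
The refracted ray is perpendicular to the reflected ray, so θ_t = 90° − θ_B = 40.05°.

θ_t ≈ 40.05°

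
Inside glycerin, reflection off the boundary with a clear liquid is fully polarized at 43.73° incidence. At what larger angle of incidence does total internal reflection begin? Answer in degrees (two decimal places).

θ_c ≈ 73.06°

tan θ_B = n₂/n₁ = tan 43.73° = 0.9566.
Total internal reflection: sin θ_c = n₂/n₁ = 0.9566.
θ_c = arcsin(0.9566) = 73.06°.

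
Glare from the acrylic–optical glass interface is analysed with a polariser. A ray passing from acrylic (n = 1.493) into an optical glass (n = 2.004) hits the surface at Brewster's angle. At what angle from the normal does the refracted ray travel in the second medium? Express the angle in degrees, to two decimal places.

θ_t ≈ 36.69°

tan θ_B = n₂/n₁ = 2.004/1.493 = 1.3423, so θ_B = 53.31°.
At Brewster's angle the reflected and refracted rays are perpendicular, so θ_t = 90° − θ_B = 90° − 53.31° = 36.69°.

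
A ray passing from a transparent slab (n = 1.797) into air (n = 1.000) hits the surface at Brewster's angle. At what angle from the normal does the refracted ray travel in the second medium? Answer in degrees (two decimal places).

θ_t ≈ 60.90°

First find Brewster's angle: tan θ_B = 1.000/1.797 = 0.5565, giving θ_B = 29.10°.
The refracted ray is perpendicular to the reflected ray, so θ_t = 90° − θ_B = 60.90°.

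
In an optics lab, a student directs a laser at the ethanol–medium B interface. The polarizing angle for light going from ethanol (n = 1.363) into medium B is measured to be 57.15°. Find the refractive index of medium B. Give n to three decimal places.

n ≈ 2.111

Full polarization of the reflected beam means tan θ_B = n₂/n₁, where n₁ is the incident medium (ethanol).
n₂ = n₁ tan θ_B = 1.363 × tan 57.15° = 2.111.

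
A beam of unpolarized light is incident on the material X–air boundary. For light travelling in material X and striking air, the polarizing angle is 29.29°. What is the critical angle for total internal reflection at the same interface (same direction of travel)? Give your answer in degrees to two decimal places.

θ_c ≈ 34.12°

tan θ_B = n₂/n₁ = tan 29.29° = 0.5609.
Total internal reflection: sin θ_c = n₂/n₁ = 0.5609.
θ_c = arcsin(0.5609) = 34.12°.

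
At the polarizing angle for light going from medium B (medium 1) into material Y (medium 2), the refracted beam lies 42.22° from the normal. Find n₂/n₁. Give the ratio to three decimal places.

n₂/n₁ ≈ 1.102

θ_B + θ_t = 90°, so θ_B = 90° − 42.22° = 47.78°.
Then n₂/n₁ = tan θ_B = tan 47.78° = 1.102.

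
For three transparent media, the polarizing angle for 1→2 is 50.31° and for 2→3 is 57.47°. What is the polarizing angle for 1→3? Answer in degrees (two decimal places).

Each Brewster angle gives a ratio: n₂/n₁ = tan 50.31° = 1.2049, n₃/n₂ = tan 57.47° = 1.5679.
n₃/n₁ = 1.8892. Then tan θ_B(1→3) = n₃/n₁, so θ_B(1→3) = arctan(1.8892) = 62.11°.

θ_B ≈ 62.11°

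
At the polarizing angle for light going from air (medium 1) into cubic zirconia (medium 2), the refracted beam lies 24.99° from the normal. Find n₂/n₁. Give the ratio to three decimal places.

n₂/n₁ ≈ 2.145

θ_B + θ_t = 90°, so θ_B = 90° − 24.99° = 65.01°.
Then n₂/n₁ = tan θ_B = tan 65.01° = 2.145.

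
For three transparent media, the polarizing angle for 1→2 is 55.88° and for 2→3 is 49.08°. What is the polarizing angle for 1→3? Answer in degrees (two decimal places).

Each Brewster angle gives a ratio: n₂/n₁ = tan 55.88° = 1.4759, n₃/n₂ = tan 49.08° = 1.1536.
Multiplying, n₃/n₁ = 1.4759 × 1.1536 = 1.7026, and θ_B(1→3) = arctan 1.7026 = 59.57°.

θ_B ≈ 59.57°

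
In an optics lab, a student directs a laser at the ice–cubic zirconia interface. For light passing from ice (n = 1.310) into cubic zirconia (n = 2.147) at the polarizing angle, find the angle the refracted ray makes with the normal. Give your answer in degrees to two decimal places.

θ_t ≈ 31.39°

θ_B = arctan(n₂/n₁) = arctan(2.147/1.310) = 58.61°.
The refracted ray is perpendicular to the reflected ray, so θ_t = 90° − θ_B = 31.39°.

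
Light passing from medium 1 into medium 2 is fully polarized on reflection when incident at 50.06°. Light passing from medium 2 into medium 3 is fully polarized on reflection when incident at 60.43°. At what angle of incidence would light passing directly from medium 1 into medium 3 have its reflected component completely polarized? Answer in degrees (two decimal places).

θ_B ≈ 64.59°

Each Brewster angle gives a ratio: n₂/n₁ = tan 50.06° = 1.1943, n₃/n₂ = tan 60.43° = 1.7625.
So n₃/n₁ = (n₂/n₁)(n₃/n₂) = 1.1943 × 1.7625 = 2.1049.
θ_B(1→3) = arctan(2.1049) = 64.59°.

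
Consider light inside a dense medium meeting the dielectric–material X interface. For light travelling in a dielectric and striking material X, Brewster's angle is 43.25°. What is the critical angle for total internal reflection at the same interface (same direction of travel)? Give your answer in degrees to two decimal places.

From Brewster, n₂/n₁ = tan θ_B = tan 43.25° = 0.9407.
Then sin θ_c = n₂/n₁ = 0.9407, so θ_c = arcsin 0.9407 = 70.17°.

θ_c ≈ 70.17°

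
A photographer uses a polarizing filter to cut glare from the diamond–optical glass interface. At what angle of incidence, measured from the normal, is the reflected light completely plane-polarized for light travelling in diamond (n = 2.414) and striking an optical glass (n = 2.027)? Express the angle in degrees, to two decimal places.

θ_B ≈ 40.02°

Here n₂/n₁ = 2.027/2.414 = 0.8397, and Brewster's law gives tan θ_B = n₂/n₁. Taking the arctangent, θ_B = 40.02°.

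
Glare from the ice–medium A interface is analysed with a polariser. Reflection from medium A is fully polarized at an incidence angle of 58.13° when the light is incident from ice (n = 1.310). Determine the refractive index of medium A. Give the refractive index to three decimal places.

At the Brewster angle, tan θ_B = n₂/n₁ with n₁ on the incident side (ice) and n₂ on the transmitted side (medium A).
n₂ = n₁ tan θ_B = 1.310 × tan 58.13° = 2.107.

n ≈ 2.107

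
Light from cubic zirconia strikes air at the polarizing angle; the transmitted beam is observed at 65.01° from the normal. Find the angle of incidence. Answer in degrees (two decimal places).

At Brewster's angle the reflected and refracted rays are perpendicular, so θ_B + θ_t = 90°.
So θ_B = 90° − θ_t = 90° − 65.01° = 24.99°.

θ_B ≈ 24.99°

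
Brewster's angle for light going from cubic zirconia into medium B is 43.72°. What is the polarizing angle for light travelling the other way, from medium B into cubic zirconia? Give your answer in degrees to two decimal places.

The two Brewster angles are complementary: θ_B' = 90° − θ_B = 90° − 43.72° = 46.28°.

θ_B' ≈ 46.28°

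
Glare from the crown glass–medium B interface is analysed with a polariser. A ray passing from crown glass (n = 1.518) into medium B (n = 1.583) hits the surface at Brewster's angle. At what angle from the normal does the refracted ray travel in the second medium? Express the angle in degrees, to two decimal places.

θ_t ≈ 43.80°

tan θ_B = n₂/n₁ = 1.583/1.518 = 1.0428, so θ_B = 46.20°.
The refracted ray is perpendicular to the reflected ray, so θ_t = 90° − θ_B = 43.80°.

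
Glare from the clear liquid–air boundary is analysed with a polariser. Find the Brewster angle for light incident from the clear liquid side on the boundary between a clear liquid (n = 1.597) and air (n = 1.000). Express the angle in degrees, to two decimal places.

θ_B ≈ 32.05°

tan θ_B = n₂/n₁ = 1.000/1.597 = 0.6262.
θ_B = arctan(0.6262) = 32.05°.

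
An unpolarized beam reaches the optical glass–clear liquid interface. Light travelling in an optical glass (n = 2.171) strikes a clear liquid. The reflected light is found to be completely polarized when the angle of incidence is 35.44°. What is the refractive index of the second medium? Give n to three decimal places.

Brewster's law: tan θ_B = n₂/n₁ (light incident in an optical glass, refracted into a clear liquid).
n₂ = n₁ tan θ_B = 2.171 × tan 35.44° = 1.545.

n ≈ 1.545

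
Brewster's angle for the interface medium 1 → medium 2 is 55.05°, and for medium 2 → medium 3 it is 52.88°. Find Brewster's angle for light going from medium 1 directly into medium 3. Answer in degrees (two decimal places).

tan θ_B(1→2) = n₂/n₁ = tan 55.05° = 1.4308.
tan θ_B(2→3) = n₃/n₂ = tan 52.88° = 1.3213.
So n₃/n₁ = (n₂/n₁)(n₃/n₂) = 1.4308 × 1.3213 = 1.8905.
θ_B(1→3) = arctan(1.8905) = 62.12°.

θ_B ≈ 62.12°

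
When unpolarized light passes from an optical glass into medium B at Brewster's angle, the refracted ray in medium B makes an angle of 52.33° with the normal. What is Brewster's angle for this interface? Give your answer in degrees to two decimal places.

Brewster's condition makes the reflected and refracted beams perpendicular: θ_B + θ_t = 90°.
θ_B = 90° − 52.33° = 37.67°.

θ_B ≈ 37.67°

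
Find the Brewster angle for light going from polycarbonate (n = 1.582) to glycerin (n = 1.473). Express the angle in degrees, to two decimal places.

θ_B ≈ 42.96°

Brewster's condition: tan θ_B = n₂/n₁ = 1.473/1.582 = 0.9311. Taking the arctangent, θ_B = 42.96°.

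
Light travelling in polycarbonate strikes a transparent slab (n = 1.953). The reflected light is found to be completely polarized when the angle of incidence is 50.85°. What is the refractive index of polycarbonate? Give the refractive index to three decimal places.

Full polarization of the reflected beam means tan θ_B = n₂/n₁, where n₁ is the incident medium (polycarbonate).
n₁ = n₂ / tan θ_B = 1.953 / tan 50.85° = 1.590.

n ≈ 1.590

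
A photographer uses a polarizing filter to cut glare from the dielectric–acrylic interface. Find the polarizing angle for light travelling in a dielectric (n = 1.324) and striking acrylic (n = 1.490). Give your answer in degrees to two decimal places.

θ_B ≈ 48.38°

Here n₂/n₁ = 1.490/1.324 = 1.1254, and Brewster's law gives tan θ_B = n₂/n₁.
So θ_B = arctan 1.1254 = 48.38°.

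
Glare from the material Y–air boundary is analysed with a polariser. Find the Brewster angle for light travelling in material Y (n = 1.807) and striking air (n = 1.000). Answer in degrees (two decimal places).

Brewster's condition: tan θ_B = n₂/n₁ = 1.000/1.807 = 0.5534.
So θ_B = arctan 0.5534 = 28.96°.

θ_B ≈ 28.96°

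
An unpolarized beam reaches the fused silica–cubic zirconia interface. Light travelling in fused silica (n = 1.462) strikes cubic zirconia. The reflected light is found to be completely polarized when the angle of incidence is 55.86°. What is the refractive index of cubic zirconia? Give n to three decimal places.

n ≈ 2.156

At the polarizing angle, tan θ_B = n₂/n₁ with n₁ on the incident side (fused silica) and n₂ on the transmitted side (cubic zirconia).
n₂ = n₁ tan θ_B = 1.462 × tan 55.86° = 2.156.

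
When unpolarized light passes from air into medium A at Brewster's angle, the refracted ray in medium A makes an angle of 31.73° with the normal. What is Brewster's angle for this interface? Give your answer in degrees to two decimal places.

θ_B ≈ 58.27°

At Brewster's angle the reflected and refracted rays are perpendicular, so θ_B + θ_t = 90°.
θ_B = 90° − 31.73° = 58.27°.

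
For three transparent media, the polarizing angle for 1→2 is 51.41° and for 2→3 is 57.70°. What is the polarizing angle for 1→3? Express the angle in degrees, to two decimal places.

θ_B ≈ 63.23°

tan θ_B(1→2) = n₂/n₁ = tan 51.41° = 1.2531.
tan θ_B(2→3) = n₃/n₂ = tan 57.70° = 1.5818.
n₃/n₁ = 1.9823. Then tan θ_B(1→3) = n₃/n₁, so θ_B(1→3) = arctan(1.9823) = 63.23°.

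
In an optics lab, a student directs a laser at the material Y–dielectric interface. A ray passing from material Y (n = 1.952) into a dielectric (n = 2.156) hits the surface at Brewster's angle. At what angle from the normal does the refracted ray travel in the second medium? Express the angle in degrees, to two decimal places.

tan θ_B = n₂/n₁ = 2.156/1.952 = 1.1045, so θ_B = 47.84°.
The refracted ray is perpendicular to the reflected ray, so θ_t = 90° − θ_B = 42.16°.

θ_t ≈ 42.16°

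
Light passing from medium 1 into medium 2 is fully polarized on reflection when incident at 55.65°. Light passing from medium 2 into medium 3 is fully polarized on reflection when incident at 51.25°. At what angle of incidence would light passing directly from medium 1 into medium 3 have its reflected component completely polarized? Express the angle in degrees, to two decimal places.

θ_B ≈ 61.25°

Each Brewster angle gives a ratio: n₂/n₁ = tan 55.65° = 1.4632, n₃/n₂ = tan 51.25° = 1.2460.
So n₃/n₁ = (n₂/n₁)(n₃/n₂) = 1.4632 × 1.2460 = 1.8231.
θ_B(1→3) = arctan(1.8231) = 61.25°.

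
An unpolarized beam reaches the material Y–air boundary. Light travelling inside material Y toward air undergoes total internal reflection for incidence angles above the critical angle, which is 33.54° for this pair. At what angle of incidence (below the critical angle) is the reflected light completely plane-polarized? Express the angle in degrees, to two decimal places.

sin θ_c = n₂/n₁, so n₂/n₁ = sin 33.54° = 0.5525.
Brewster: tan θ_B = n₂/n₁ = 0.5525.
θ_B = arctan(0.5525) = 28.92°.

θ_B ≈ 28.92°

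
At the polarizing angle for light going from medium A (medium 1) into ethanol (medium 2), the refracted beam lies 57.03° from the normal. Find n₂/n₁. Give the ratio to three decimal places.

n₂/n₁ ≈ 0.649

At Brewster incidence θ_B = 90° − θ_t = 90° − 57.03° = 32.97°.
Then n₂/n₁ = tan θ_B = tan 32.97° = 0.649.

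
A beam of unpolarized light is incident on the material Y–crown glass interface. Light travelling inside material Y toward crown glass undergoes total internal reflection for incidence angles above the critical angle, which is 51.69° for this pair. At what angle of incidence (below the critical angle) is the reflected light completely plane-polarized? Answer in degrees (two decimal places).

θ_B ≈ 38.12°

n₂/n₁ = sin θ_c = sin 51.69° = 0.7847.
tan θ_B equals the same ratio, so θ_B = arctan(0.7847) = 38.12°.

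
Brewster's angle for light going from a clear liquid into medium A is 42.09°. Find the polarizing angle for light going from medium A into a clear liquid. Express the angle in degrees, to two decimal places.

θ_B' ≈ 47.91°

tan θ_B' = n₁/n₂ = 1/tan θ_B, so θ_B' = 90° − θ_B.
θ_B' = 90° − 42.09° = 47.91°.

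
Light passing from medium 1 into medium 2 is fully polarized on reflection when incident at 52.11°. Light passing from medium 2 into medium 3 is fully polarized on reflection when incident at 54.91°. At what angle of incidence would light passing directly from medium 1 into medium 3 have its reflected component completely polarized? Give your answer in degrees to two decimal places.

tan θ_B(1→2) = n₂/n₁ = tan 52.11° = 1.2850.
tan θ_B(2→3) = n₃/n₂ = tan 54.91° = 1.4234.
Multiplying, n₃/n₁ = 1.2850 × 1.4234 = 1.8291, and θ_B(1→3) = arctan 1.8291 = 61.33°.

θ_B ≈ 61.33°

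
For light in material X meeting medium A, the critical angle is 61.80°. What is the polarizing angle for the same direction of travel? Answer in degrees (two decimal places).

n₂/n₁ = sin θ_c = sin 61.80° = 0.8813.
tan θ_B equals the same ratio, so θ_B = arctan(0.8813) = 41.39°.

θ_B ≈ 41.39°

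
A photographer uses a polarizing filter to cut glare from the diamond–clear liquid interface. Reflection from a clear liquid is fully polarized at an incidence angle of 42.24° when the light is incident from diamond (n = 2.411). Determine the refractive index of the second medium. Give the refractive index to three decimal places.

n ≈ 2.189

Brewster's law: tan θ_B = n₂/n₁ (light incident in diamond, refracted into a clear liquid).
n₂ = n₁ tan θ_B = 2.411 × tan 42.24° = 2.189.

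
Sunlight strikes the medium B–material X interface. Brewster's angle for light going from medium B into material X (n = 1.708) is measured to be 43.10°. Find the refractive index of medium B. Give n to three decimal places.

At Brewster's angle, tan θ_B = n₂/n₁ with n₁ on the incident side (medium B) and n₂ on the transmitted side (material X).
n₁ = n₂ / tan θ_B = 1.708 / tan 43.10° = 1.825.

n ≈ 1.825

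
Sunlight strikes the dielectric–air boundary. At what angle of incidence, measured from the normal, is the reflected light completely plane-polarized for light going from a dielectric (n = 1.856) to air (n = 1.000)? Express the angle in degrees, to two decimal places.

Brewster's condition: tan θ_B = n₂/n₁ = 1.000/1.856 = 0.5388.
So θ_B = arctan 0.5388 = 28.32°.

θ_B ≈ 28.32°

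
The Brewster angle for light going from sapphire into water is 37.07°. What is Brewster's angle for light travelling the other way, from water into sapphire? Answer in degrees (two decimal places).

θ_B' ≈ 52.93°

The two Brewster angles are complementary: θ_B' = 90° − θ_B = 90° − 37.07° = 52.93°.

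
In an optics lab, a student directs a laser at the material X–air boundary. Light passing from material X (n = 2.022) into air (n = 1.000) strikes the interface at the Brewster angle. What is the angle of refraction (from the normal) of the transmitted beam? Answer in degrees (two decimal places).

θ_t ≈ 63.68°

First find Brewster's angle: tan θ_B = 1.000/2.022 = 0.4946, giving θ_B = 26.32°.
At Brewster's angle the reflected and refracted rays are perpendicular, so θ_t = 90° − θ_B = 90° − 26.32° = 63.68°.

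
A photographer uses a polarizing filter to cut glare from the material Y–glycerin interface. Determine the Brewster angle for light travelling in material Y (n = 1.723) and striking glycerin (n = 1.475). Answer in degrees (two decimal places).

Here n₂/n₁ = 1.475/1.723 = 0.8561, and Brewster's law gives tan θ_B = n₂/n₁. Taking the arctangent, θ_B = 40.57°.

θ_B ≈ 40.57°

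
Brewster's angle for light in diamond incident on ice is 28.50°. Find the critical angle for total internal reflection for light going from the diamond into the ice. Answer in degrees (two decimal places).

θ_c ≈ 32.89°

n₂/n₁ = tan 28.50° = 0.5430; the critical angle satisfies sin θ_c = n₂/n₁.
θ_c = arcsin(0.5430) = 32.89°.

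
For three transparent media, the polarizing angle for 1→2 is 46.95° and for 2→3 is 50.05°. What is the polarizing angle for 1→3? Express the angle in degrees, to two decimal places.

θ_B ≈ 51.96°

tan θ_B(1→2) = n₂/n₁ = tan 46.95° = 1.0705.
tan θ_B(2→3) = n₃/n₂ = tan 50.05° = 1.1939.
n₃/n₁ = 1.2780. Then tan θ_B(1→3) = n₃/n₁, so θ_B(1→3) = arctan(1.2780) = 51.96°.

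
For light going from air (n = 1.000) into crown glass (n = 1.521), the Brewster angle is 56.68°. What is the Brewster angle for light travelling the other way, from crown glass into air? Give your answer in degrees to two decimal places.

θ_B' ≈ 33.32°

The two Brewster angles are complementary: θ_B' = 90° − θ_B = 90° − 56.68° = 33.32°.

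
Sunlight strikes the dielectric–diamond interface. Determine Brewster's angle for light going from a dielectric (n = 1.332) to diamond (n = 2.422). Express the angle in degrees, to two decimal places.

θ_B ≈ 61.19°

tan θ_B = n₂/n₁ = 2.422/1.332 = 1.8183. Taking the arctangent, θ_B = 61.19°.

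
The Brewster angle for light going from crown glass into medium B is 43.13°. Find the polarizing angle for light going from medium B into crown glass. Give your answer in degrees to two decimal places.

The two Brewster angles are complementary: θ_B' = 90° − θ_B = 90° − 43.13° = 46.87°.

θ_B' ≈ 46.87°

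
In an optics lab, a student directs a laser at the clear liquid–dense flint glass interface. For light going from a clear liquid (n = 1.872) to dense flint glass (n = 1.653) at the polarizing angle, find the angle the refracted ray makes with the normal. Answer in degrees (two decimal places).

θ_t ≈ 48.56°

tan θ_B = n₂/n₁ = 1.653/1.872 = 0.8830, so θ_B = 41.44°.
At Brewster's angle the reflected and refracted rays are perpendicular, so θ_t = 90° − θ_B = 90° − 41.44° = 48.56°.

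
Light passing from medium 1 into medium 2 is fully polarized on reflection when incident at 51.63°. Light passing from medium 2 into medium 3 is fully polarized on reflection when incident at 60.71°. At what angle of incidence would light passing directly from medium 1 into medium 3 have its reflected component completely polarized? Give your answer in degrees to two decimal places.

n₂/n₁ = tan 51.63° = 1.2630 and n₃/n₂ = tan 60.71° = 1.7827.
Multiplying, n₃/n₁ = 1.2630 × 1.7827 = 2.2516, and θ_B(1→3) = arctan 2.2516 = 66.05°.

θ_B ≈ 66.05°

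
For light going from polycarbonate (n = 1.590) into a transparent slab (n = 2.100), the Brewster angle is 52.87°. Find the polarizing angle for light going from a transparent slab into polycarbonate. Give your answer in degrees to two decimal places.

θ_B' ≈ 37.13°

tan θ_B' = n₁/n₂ = 1/tan θ_B, so θ_B' = 90° − θ_B.
θ_B' = 90° − 52.87° = 37.13°.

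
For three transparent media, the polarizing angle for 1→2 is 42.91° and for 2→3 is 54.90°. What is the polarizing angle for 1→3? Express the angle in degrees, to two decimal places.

θ_B ≈ 52.91°

tan θ_B(1→2) = n₂/n₁ = tan 42.91° = 0.9296.
tan θ_B(2→3) = n₃/n₂ = tan 54.90° = 1.4229.
n₃/n₁ = 1.3227. Then tan θ_B(1→3) = n₃/n₁, so θ_B(1→3) = arctan(1.3227) = 52.91°.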